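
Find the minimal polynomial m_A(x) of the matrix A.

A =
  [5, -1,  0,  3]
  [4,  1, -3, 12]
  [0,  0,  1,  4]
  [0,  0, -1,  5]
x^2 - 6*x + 9

The characteristic polynomial is χ_A(x) = (x - 3)^4, so the eigenvalues are known. The minimal polynomial is
  m_A(x) = Π_λ (x − λ)^{k_λ}
where k_λ is the size of the *largest* Jordan block for λ (equivalently, the smallest k with (A − λI)^k v = 0 for every generalised eigenvector v of λ).

  λ = 3: largest Jordan block has size 2, contributing (x − 3)^2

So m_A(x) = (x - 3)^2 = x^2 - 6*x + 9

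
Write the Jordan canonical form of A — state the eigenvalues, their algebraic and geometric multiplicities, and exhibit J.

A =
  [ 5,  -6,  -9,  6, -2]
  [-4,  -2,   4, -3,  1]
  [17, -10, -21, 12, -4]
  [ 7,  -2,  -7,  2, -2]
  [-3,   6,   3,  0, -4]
J_2(-4) ⊕ J_2(-4) ⊕ J_1(-4)

The characteristic polynomial is
  det(x·I − A) = x^5 + 20*x^4 + 160*x^3 + 640*x^2 + 1280*x + 1024 = (x + 4)^5

Eigenvalues and multiplicities (the geometric multiplicity of λ is n − rank(A − λI), which equals the number of Jordan blocks for λ):
  λ = -4: algebraic multiplicity = 5, geometric multiplicity = 3

Determining the block sizes for each eigenvalue:
  λ = -4: with am = 5 and gm = 3, the partition is not yet determined (e.g. several partitions of 5 into 3 parts exist). Let N = A − (-4)·I. Computing rank(N^1) = 2, rank(N^2) = 0; the number of blocks of size ≥ j is rank(N^{j−1}) − rank(N^j), giving [3, 2]. So we have 2 block(s) of size 2, 1 block(s) of size 1 → block sizes [2, 2, 1]

Assembling the blocks gives a Jordan form
J =
  [-4,  1,  0,  0,  0]
  [ 0, -4,  0,  0,  0]
  [ 0,  0, -4,  1,  0]
  [ 0,  0,  0, -4,  0]
  [ 0,  0,  0,  0, -4]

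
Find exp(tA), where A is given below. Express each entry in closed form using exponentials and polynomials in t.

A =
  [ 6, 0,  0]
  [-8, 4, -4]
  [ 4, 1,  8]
e^{tA} =
  [exp(6*t), 0, 0]
  [-8*t*exp(6*t), -2*t*exp(6*t) + exp(6*t), -4*t*exp(6*t)]
  [4*t*exp(6*t), t*exp(6*t), 2*t*exp(6*t) + exp(6*t)]

Strategy: write A = P · J · P⁻¹ where J is a Jordan canonical form, so e^{tA} = P · e^{tJ} · P⁻¹, and e^{tJ} can be computed block-by-block.

A has Jordan form
J =
  [6, 1, 0]
  [0, 6, 0]
  [0, 0, 6]
(up to reordering of blocks).

Per-block formulas:
  For a 1×1 block at λ = 6: exp(t · [6]) = [e^(6t)].
  For a 2×2 Jordan block J_2(6): exp(t · J_2(6)) = e^(6t)·(I + t·N), where N is the 2×2 nilpotent shift.

After assembling e^{tJ} and conjugating by P, we get:

e^{tA} =
  [exp(6*t), 0, 0]
  [-8*t*exp(6*t), -2*t*exp(6*t) + exp(6*t), -4*t*exp(6*t)]
  [4*t*exp(6*t), t*exp(6*t), 2*t*exp(6*t) + exp(6*t)]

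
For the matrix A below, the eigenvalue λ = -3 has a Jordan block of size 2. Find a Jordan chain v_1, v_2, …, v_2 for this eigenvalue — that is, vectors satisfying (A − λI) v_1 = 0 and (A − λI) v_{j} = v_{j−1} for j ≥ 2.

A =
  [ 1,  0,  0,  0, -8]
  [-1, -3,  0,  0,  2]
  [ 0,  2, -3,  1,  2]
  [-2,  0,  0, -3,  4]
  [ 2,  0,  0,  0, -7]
A Jordan chain for λ = -3 of length 2:
v_1 = (4, -1, 0, -2, 2)ᵀ
v_2 = (1, 0, 0, 0, 0)ᵀ

Let N = A − (-3)·I. We want v_2 with N^2 v_2 = 0 but N^1 v_2 ≠ 0; then v_{j-1} := N · v_j for j = 2, …, 2.

Pick v_2 = (1, 0, 0, 0, 0)ᵀ.
Then v_1 = N · v_2 = (4, -1, 0, -2, 2)ᵀ.

Sanity check: (A − (-3)·I) v_1 = (0, 0, 0, 0, 0)ᵀ = 0. ✓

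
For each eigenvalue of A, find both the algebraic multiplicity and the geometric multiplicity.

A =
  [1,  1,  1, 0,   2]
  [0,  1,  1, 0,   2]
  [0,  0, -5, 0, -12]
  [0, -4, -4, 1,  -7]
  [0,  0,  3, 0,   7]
λ = 1: alg = 5, geom = 2

Step 1 — factor the characteristic polynomial to read off the algebraic multiplicities:
  χ_A(x) = (x - 1)^5

Step 2 — compute geometric multiplicities via the rank-nullity identity g(λ) = n − rank(A − λI):
  rank(A − (1)·I) = 3, so dim ker(A − (1)·I) = n − 3 = 2

Summary:
  λ = 1: algebraic multiplicity = 5, geometric multiplicity = 2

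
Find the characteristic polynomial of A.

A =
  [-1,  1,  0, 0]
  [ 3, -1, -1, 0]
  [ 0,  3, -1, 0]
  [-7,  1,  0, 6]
x^4 - 3*x^3 - 15*x^2 - 17*x - 6

Expanding det(x·I − A) (e.g. by cofactor expansion or by noting that A is similar to its Jordan form J, which has the same characteristic polynomial as A) gives
  χ_A(x) = x^4 - 3*x^3 - 15*x^2 - 17*x - 6
which factors as (x - 6)*(x + 1)^3. The eigenvalues (with algebraic multiplicities) are λ = -1 with multiplicity 3, λ = 6 with multiplicity 1.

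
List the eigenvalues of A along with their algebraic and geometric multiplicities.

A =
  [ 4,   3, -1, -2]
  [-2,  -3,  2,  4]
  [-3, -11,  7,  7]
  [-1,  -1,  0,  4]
λ = 3: alg = 4, geom = 2

Step 1 — factor the characteristic polynomial to read off the algebraic multiplicities:
  χ_A(x) = (x - 3)^4

Step 2 — compute geometric multiplicities via the rank-nullity identity g(λ) = n − rank(A − λI):
  rank(A − (3)·I) = 2, so dim ker(A − (3)·I) = n − 2 = 2

Summary:
  λ = 3: algebraic multiplicity = 4, geometric multiplicity = 2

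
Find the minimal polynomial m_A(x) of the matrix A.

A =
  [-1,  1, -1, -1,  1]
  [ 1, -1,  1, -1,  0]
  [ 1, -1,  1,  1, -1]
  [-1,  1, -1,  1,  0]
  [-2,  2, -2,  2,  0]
x^2

The characteristic polynomial is χ_A(x) = x^5, so the eigenvalues are known. The minimal polynomial is
  m_A(x) = Π_λ (x − λ)^{k_λ}
where k_λ is the size of the *largest* Jordan block for λ (equivalently, the smallest k with (A − λI)^k v = 0 for every generalised eigenvector v of λ).

  λ = 0: largest Jordan block has size 2, contributing (x − 0)^2

So m_A(x) = x^2 = x^2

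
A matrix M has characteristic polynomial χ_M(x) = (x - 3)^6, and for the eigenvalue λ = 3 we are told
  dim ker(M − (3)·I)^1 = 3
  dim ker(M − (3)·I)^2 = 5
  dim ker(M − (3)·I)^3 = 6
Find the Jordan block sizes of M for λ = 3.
Block sizes for λ = 3: [3, 2, 1]

From the dimensions of kernels of powers, the number of Jordan blocks of size at least j is d_j − d_{j−1} where d_j = dim ker(N^j) (with d_0 = 0). Computing the differences gives [3, 2, 1].
The number of blocks of size exactly k is (#blocks of size ≥ k) − (#blocks of size ≥ k + 1), so the partition is: 1 block(s) of size 1, 1 block(s) of size 2, 1 block(s) of size 3.
In nonincreasing order the block sizes are [3, 2, 1].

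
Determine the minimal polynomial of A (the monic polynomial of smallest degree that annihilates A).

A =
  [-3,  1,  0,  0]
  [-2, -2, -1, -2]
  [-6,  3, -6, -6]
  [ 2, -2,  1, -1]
x^3 + 9*x^2 + 27*x + 27

The characteristic polynomial is χ_A(x) = (x + 3)^4, so the eigenvalues are known. The minimal polynomial is
  m_A(x) = Π_λ (x − λ)^{k_λ}
where k_λ is the size of the *largest* Jordan block for λ (equivalently, the smallest k with (A − λI)^k v = 0 for every generalised eigenvector v of λ).

  λ = -3: largest Jordan block has size 3, contributing (x + 3)^3

So m_A(x) = (x + 3)^3 = x^3 + 9*x^2 + 27*x + 27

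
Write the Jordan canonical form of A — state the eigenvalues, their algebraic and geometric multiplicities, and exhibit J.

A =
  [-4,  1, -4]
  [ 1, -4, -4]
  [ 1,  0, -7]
J_3(-5)

The characteristic polynomial is
  det(x·I − A) = x^3 + 15*x^2 + 75*x + 125 = (x + 5)^3

Eigenvalues and multiplicities (the geometric multiplicity of λ is n − rank(A − λI), which equals the number of Jordan blocks for λ):
  λ = -5: algebraic multiplicity = 3, geometric multiplicity = 1

Determining the block sizes for each eigenvalue:
  λ = -5: one block (gm = 1), so the single block has size am = 3 → block sizes [3]

Assembling the blocks gives a Jordan form
J =
  [-5,  1,  0]
  [ 0, -5,  1]
  [ 0,  0, -5]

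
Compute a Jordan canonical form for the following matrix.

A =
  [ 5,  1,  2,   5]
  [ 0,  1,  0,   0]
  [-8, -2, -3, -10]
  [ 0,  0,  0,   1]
J_2(1) ⊕ J_1(1) ⊕ J_1(1)

The characteristic polynomial is
  det(x·I − A) = x^4 - 4*x^3 + 6*x^2 - 4*x + 1 = (x - 1)^4

Eigenvalues and multiplicities (the geometric multiplicity of λ is n − rank(A − λI), which equals the number of Jordan blocks for λ):
  λ = 1: algebraic multiplicity = 4, geometric multiplicity = 3

Determining the block sizes for each eigenvalue:
  λ = 1: 3 blocks summing to 4 forces exactly one block of size 2 and the rest size 1 → block sizes [2, 1, 1]

Assembling the blocks gives a Jordan form
J =
  [1, 1, 0, 0]
  [0, 1, 0, 0]
  [0, 0, 1, 0]
  [0, 0, 0, 1]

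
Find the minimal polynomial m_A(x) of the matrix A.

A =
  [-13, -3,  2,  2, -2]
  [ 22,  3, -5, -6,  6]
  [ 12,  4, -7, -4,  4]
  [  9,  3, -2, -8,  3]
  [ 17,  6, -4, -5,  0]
x^3 + 15*x^2 + 75*x + 125

The characteristic polynomial is χ_A(x) = (x + 5)^5, so the eigenvalues are known. The minimal polynomial is
  m_A(x) = Π_λ (x − λ)^{k_λ}
where k_λ is the size of the *largest* Jordan block for λ (equivalently, the smallest k with (A − λI)^k v = 0 for every generalised eigenvector v of λ).

  λ = -5: largest Jordan block has size 3, contributing (x + 5)^3

So m_A(x) = (x + 5)^3 = x^3 + 15*x^2 + 75*x + 125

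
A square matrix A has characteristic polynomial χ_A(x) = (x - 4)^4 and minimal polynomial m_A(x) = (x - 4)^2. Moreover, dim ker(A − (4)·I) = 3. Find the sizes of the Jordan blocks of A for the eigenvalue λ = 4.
Block sizes for λ = 4: [2, 1, 1]

Step 1 — from the characteristic polynomial, algebraic multiplicity of λ = 4 is 4. From dim ker(A − (4)·I) = 3, there are exactly 3 Jordan blocks for λ = 4.
Step 2 — from the minimal polynomial, the factor (x − 4)^2 tells us the largest block for λ = 4 has size 2.
Step 3 — with total size 4, 3 blocks, and largest block 2, the block sizes (in nonincreasing order) are [2, 1, 1].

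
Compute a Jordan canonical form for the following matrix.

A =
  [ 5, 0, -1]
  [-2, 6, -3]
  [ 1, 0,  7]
J_3(6)

The characteristic polynomial is
  det(x·I − A) = x^3 - 18*x^2 + 108*x - 216 = (x - 6)^3

Eigenvalues and multiplicities (the geometric multiplicity of λ is n − rank(A − λI), which equals the number of Jordan blocks for λ):
  λ = 6: algebraic multiplicity = 3, geometric multiplicity = 1

Determining the block sizes for each eigenvalue:
  λ = 6: one block (gm = 1), so the single block has size am = 3 → block sizes [3]

Assembling the blocks gives a Jordan form
J =
  [6, 1, 0]
  [0, 6, 1]
  [0, 0, 6]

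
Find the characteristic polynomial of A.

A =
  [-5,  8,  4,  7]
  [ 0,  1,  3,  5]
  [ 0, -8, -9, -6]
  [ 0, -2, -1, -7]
x^4 + 20*x^3 + 150*x^2 + 500*x + 625

Expanding det(x·I − A) (e.g. by cofactor expansion or by noting that A is similar to its Jordan form J, which has the same characteristic polynomial as A) gives
  χ_A(x) = x^4 + 20*x^3 + 150*x^2 + 500*x + 625
which factors as (x + 5)^4. The eigenvalues (with algebraic multiplicities) are λ = -5 with multiplicity 4.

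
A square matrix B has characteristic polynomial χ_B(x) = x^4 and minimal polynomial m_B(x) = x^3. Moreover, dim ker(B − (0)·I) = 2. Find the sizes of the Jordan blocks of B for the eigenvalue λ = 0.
Block sizes for λ = 0: [3, 1]

Step 1 — from the characteristic polynomial, algebraic multiplicity of λ = 0 is 4. From dim ker(B − (0)·I) = 2, there are exactly 2 Jordan blocks for λ = 0.
Step 2 — from the minimal polynomial, the factor (x − 0)^3 tells us the largest block for λ = 0 has size 3.
Step 3 — with total size 4, 2 blocks, and largest block 3, the block sizes (in nonincreasing order) are [3, 1].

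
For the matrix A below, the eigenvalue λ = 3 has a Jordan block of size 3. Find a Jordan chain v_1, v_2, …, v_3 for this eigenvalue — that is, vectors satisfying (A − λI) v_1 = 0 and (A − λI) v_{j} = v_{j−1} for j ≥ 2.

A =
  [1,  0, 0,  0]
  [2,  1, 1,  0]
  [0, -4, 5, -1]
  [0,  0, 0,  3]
A Jordan chain for λ = 3 of length 3:
v_1 = (0, -1, -2, 0)ᵀ
v_2 = (0, 0, -1, 0)ᵀ
v_3 = (0, 0, 0, 1)ᵀ

Let N = A − (3)·I. We want v_3 with N^3 v_3 = 0 but N^2 v_3 ≠ 0; then v_{j-1} := N · v_j for j = 3, …, 2.

Pick v_3 = (0, 0, 0, 1)ᵀ.
Then v_2 = N · v_3 = (0, 0, -1, 0)ᵀ.
Then v_1 = N · v_2 = (0, -1, -2, 0)ᵀ.

Sanity check: (A − (3)·I) v_1 = (0, 0, 0, 0)ᵀ = 0. ✓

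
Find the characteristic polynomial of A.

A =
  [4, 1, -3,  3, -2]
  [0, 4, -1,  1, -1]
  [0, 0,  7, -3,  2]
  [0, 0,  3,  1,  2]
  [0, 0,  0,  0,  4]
x^5 - 20*x^4 + 160*x^3 - 640*x^2 + 1280*x - 1024

Expanding det(x·I − A) (e.g. by cofactor expansion or by noting that A is similar to its Jordan form J, which has the same characteristic polynomial as A) gives
  χ_A(x) = x^5 - 20*x^4 + 160*x^3 - 640*x^2 + 1280*x - 1024
which factors as (x - 4)^5. The eigenvalues (with algebraic multiplicities) are λ = 4 with multiplicity 5.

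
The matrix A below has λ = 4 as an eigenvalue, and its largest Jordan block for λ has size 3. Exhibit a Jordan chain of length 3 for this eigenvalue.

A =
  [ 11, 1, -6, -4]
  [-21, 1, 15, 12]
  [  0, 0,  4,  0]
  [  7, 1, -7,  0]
A Jordan chain for λ = 4 of length 3:
v_1 = (1, -3, 0, 1)ᵀ
v_2 = (-6, 15, 0, -7)ᵀ
v_3 = (0, 0, 1, 0)ᵀ

Let N = A − (4)·I. We want v_3 with N^3 v_3 = 0 but N^2 v_3 ≠ 0; then v_{j-1} := N · v_j for j = 3, …, 2.

Pick v_3 = (0, 0, 1, 0)ᵀ.
Then v_2 = N · v_3 = (-6, 15, 0, -7)ᵀ.
Then v_1 = N · v_2 = (1, -3, 0, 1)ᵀ.

Sanity check: (A − (4)·I) v_1 = (0, 0, 0, 0)ᵀ = 0. ✓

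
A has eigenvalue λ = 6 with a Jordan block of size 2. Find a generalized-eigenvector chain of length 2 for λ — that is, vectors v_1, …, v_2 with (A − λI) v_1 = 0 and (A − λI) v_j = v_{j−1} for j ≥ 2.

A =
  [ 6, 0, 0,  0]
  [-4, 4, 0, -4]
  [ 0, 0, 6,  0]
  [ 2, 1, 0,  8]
A Jordan chain for λ = 6 of length 2:
v_1 = (0, -4, 0, 2)ᵀ
v_2 = (1, 0, 0, 0)ᵀ

Let N = A − (6)·I. We want v_2 with N^2 v_2 = 0 but N^1 v_2 ≠ 0; then v_{j-1} := N · v_j for j = 2, …, 2.

Pick v_2 = (1, 0, 0, 0)ᵀ.
Then v_1 = N · v_2 = (0, -4, 0, 2)ᵀ.

Sanity check: (A − (6)·I) v_1 = (0, 0, 0, 0)ᵀ = 0. ✓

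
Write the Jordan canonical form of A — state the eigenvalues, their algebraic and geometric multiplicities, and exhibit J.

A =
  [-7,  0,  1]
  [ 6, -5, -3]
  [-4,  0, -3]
J_2(-5) ⊕ J_1(-5)

The characteristic polynomial is
  det(x·I − A) = x^3 + 15*x^2 + 75*x + 125 = (x + 5)^3

Eigenvalues and multiplicities (the geometric multiplicity of λ is n − rank(A − λI), which equals the number of Jordan blocks for λ):
  λ = -5: algebraic multiplicity = 3, geometric multiplicity = 2

Determining the block sizes for each eigenvalue:
  λ = -5: 2 blocks summing to 3 forces exactly one block of size 2 and the rest size 1 → block sizes [2, 1]

Assembling the blocks gives a Jordan form
J =
  [-5,  1,  0]
  [ 0, -5,  0]
  [ 0,  0, -5]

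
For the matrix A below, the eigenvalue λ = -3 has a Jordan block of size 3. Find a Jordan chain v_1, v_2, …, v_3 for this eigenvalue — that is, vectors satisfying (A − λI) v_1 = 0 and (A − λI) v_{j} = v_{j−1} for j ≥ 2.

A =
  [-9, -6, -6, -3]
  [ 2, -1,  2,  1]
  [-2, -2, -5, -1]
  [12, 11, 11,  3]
A Jordan chain for λ = -3 of length 3:
v_1 = (3, -1, 1, -6)ᵀ
v_2 = (-6, 2, -2, 11)ᵀ
v_3 = (0, 1, 0, 0)ᵀ

Let N = A − (-3)·I. We want v_3 with N^3 v_3 = 0 but N^2 v_3 ≠ 0; then v_{j-1} := N · v_j for j = 3, …, 2.

Pick v_3 = (0, 1, 0, 0)ᵀ.
Then v_2 = N · v_3 = (-6, 2, -2, 11)ᵀ.
Then v_1 = N · v_2 = (3, -1, 1, -6)ᵀ.

Sanity check: (A − (-3)·I) v_1 = (0, 0, 0, 0)ᵀ = 0. ✓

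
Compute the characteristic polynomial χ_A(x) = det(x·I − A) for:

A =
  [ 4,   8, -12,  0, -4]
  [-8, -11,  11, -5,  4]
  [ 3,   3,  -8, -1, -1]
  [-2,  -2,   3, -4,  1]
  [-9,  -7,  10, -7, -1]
x^5 + 20*x^4 + 160*x^3 + 640*x^2 + 1280*x + 1024

Expanding det(x·I − A) (e.g. by cofactor expansion or by noting that A is similar to its Jordan form J, which has the same characteristic polynomial as A) gives
  χ_A(x) = x^5 + 20*x^4 + 160*x^3 + 640*x^2 + 1280*x + 1024
which factors as (x + 4)^5. The eigenvalues (with algebraic multiplicities) are λ = -4 with multiplicity 5.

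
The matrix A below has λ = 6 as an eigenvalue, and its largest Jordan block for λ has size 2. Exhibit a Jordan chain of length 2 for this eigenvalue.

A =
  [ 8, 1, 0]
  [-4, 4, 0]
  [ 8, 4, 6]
A Jordan chain for λ = 6 of length 2:
v_1 = (2, -4, 8)ᵀ
v_2 = (1, 0, 0)ᵀ

Let N = A − (6)·I. We want v_2 with N^2 v_2 = 0 but N^1 v_2 ≠ 0; then v_{j-1} := N · v_j for j = 2, …, 2.

Pick v_2 = (1, 0, 0)ᵀ.
Then v_1 = N · v_2 = (2, -4, 8)ᵀ.

Sanity check: (A − (6)·I) v_1 = (0, 0, 0)ᵀ = 0. ✓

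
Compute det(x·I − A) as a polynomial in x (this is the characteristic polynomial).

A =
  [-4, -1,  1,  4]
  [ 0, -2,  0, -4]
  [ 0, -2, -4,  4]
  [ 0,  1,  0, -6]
x^4 + 16*x^3 + 96*x^2 + 256*x + 256

Expanding det(x·I − A) (e.g. by cofactor expansion or by noting that A is similar to its Jordan form J, which has the same characteristic polynomial as A) gives
  χ_A(x) = x^4 + 16*x^3 + 96*x^2 + 256*x + 256
which factors as (x + 4)^4. The eigenvalues (with algebraic multiplicities) are λ = -4 with multiplicity 4.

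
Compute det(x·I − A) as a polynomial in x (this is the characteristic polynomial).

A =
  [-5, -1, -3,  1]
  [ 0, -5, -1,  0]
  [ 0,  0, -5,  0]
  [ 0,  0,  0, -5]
x^4 + 20*x^3 + 150*x^2 + 500*x + 625

Expanding det(x·I − A) (e.g. by cofactor expansion or by noting that A is similar to its Jordan form J, which has the same characteristic polynomial as A) gives
  χ_A(x) = x^4 + 20*x^3 + 150*x^2 + 500*x + 625
which factors as (x + 5)^4. The eigenvalues (with algebraic multiplicities) are λ = -5 with multiplicity 4.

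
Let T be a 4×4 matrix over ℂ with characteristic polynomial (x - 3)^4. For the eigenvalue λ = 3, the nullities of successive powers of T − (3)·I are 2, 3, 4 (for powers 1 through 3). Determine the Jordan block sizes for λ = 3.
Block sizes for λ = 3: [3, 1]

From the dimensions of kernels of powers, the number of Jordan blocks of size at least j is d_j − d_{j−1} where d_j = dim ker(N^j) (with d_0 = 0). Computing the differences gives [2, 1, 1].
The number of blocks of size exactly k is (#blocks of size ≥ k) − (#blocks of size ≥ k + 1), so the partition is: 1 block(s) of size 1, 1 block(s) of size 3.
In nonincreasing order the block sizes are [3, 1].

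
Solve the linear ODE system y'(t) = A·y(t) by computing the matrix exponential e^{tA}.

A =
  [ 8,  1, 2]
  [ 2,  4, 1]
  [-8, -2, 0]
e^{tA} =
  [t^2*exp(4*t) + 4*t*exp(4*t) + exp(4*t), t*exp(4*t), t^2*exp(4*t)/2 + 2*t*exp(4*t)]
  [2*t*exp(4*t), exp(4*t), t*exp(4*t)]
  [-2*t^2*exp(4*t) - 8*t*exp(4*t), -2*t*exp(4*t), -t^2*exp(4*t) - 4*t*exp(4*t) + exp(4*t)]

Strategy: write A = P · J · P⁻¹ where J is a Jordan canonical form, so e^{tA} = P · e^{tJ} · P⁻¹, and e^{tJ} can be computed block-by-block.

A has Jordan form
J =
  [4, 1, 0]
  [0, 4, 1]
  [0, 0, 4]
(up to reordering of blocks).

Per-block formulas:
  For a 3×3 Jordan block J_3(4): exp(t · J_3(4)) = e^(4t)·(I + t·N + (t^2/2)·N^2), where N is the 3×3 nilpotent shift.

After assembling e^{tJ} and conjugating by P, we get:

e^{tA} =
  [t^2*exp(4*t) + 4*t*exp(4*t) + exp(4*t), t*exp(4*t), t^2*exp(4*t)/2 + 2*t*exp(4*t)]
  [2*t*exp(4*t), exp(4*t), t*exp(4*t)]
  [-2*t^2*exp(4*t) - 8*t*exp(4*t), -2*t*exp(4*t), -t^2*exp(4*t) - 4*t*exp(4*t) + exp(4*t)]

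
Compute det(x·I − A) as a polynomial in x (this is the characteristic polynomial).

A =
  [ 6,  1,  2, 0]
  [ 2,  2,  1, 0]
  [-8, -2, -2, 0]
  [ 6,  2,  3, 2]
x^4 - 8*x^3 + 24*x^2 - 32*x + 16

Expanding det(x·I − A) (e.g. by cofactor expansion or by noting that A is similar to its Jordan form J, which has the same characteristic polynomial as A) gives
  χ_A(x) = x^4 - 8*x^3 + 24*x^2 - 32*x + 16
which factors as (x - 2)^4. The eigenvalues (with algebraic multiplicities) are λ = 2 with multiplicity 4.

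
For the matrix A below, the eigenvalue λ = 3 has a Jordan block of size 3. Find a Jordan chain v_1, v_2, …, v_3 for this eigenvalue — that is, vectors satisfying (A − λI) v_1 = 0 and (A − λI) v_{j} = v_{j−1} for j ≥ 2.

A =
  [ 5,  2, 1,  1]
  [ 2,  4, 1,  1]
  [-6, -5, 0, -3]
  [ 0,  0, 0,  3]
A Jordan chain for λ = 3 of length 3:
v_1 = (2, 0, -4, 0)ᵀ
v_2 = (2, 2, -6, 0)ᵀ
v_3 = (1, 0, 0, 0)ᵀ

Let N = A − (3)·I. We want v_3 with N^3 v_3 = 0 but N^2 v_3 ≠ 0; then v_{j-1} := N · v_j for j = 3, …, 2.

Pick v_3 = (1, 0, 0, 0)ᵀ.
Then v_2 = N · v_3 = (2, 2, -6, 0)ᵀ.
Then v_1 = N · v_2 = (2, 0, -4, 0)ᵀ.

Sanity check: (A − (3)·I) v_1 = (0, 0, 0, 0)ᵀ = 0. ✓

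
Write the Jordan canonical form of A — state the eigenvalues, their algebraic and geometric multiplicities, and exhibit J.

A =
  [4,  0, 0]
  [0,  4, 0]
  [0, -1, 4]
J_2(4) ⊕ J_1(4)

The characteristic polynomial is
  det(x·I − A) = x^3 - 12*x^2 + 48*x - 64 = (x - 4)^3

Eigenvalues and multiplicities (the geometric multiplicity of λ is n − rank(A − λI), which equals the number of Jordan blocks for λ):
  λ = 4: algebraic multiplicity = 3, geometric multiplicity = 2

Determining the block sizes for each eigenvalue:
  λ = 4: 2 blocks summing to 3 forces exactly one block of size 2 and the rest size 1 → block sizes [2, 1]

Assembling the blocks gives a Jordan form
J =
  [4, 1, 0]
  [0, 4, 0]
  [0, 0, 4]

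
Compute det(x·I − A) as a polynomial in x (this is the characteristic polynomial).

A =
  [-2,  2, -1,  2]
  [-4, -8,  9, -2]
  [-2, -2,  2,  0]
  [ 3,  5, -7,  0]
x^4 + 8*x^3 + 24*x^2 + 32*x + 16

Expanding det(x·I − A) (e.g. by cofactor expansion or by noting that A is similar to its Jordan form J, which has the same characteristic polynomial as A) gives
  χ_A(x) = x^4 + 8*x^3 + 24*x^2 + 32*x + 16
which factors as (x + 2)^4. The eigenvalues (with algebraic multiplicities) are λ = -2 with multiplicity 4.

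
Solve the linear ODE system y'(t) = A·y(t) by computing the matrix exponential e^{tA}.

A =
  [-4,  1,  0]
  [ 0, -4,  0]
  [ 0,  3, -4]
e^{tA} =
  [exp(-4*t), t*exp(-4*t), 0]
  [0, exp(-4*t), 0]
  [0, 3*t*exp(-4*t), exp(-4*t)]

Strategy: write A = P · J · P⁻¹ where J is a Jordan canonical form, so e^{tA} = P · e^{tJ} · P⁻¹, and e^{tJ} can be computed block-by-block.

A has Jordan form
J =
  [-4,  1,  0]
  [ 0, -4,  0]
  [ 0,  0, -4]
(up to reordering of blocks).

Per-block formulas:
  For a 1×1 block at λ = -4: exp(t · [-4]) = [e^(-4t)].
  For a 2×2 Jordan block J_2(-4): exp(t · J_2(-4)) = e^(-4t)·(I + t·N), where N is the 2×2 nilpotent shift.

After assembling e^{tJ} and conjugating by P, we get:

e^{tA} =
  [exp(-4*t), t*exp(-4*t), 0]
  [0, exp(-4*t), 0]
  [0, 3*t*exp(-4*t), exp(-4*t)]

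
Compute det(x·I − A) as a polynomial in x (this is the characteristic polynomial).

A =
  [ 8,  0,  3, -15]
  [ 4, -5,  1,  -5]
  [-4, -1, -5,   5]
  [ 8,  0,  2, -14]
x^4 + 16*x^3 + 96*x^2 + 256*x + 256

Expanding det(x·I − A) (e.g. by cofactor expansion or by noting that A is similar to its Jordan form J, which has the same characteristic polynomial as A) gives
  χ_A(x) = x^4 + 16*x^3 + 96*x^2 + 256*x + 256
which factors as (x + 4)^4. The eigenvalues (with algebraic multiplicities) are λ = -4 with multiplicity 4.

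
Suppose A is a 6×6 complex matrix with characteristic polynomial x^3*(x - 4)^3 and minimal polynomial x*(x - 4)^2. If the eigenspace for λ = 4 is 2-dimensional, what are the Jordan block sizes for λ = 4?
Block sizes for λ = 4: [2, 1]

Step 1 — from the characteristic polynomial, algebraic multiplicity of λ = 4 is 3. From dim ker(A − (4)·I) = 2, there are exactly 2 Jordan blocks for λ = 4.
Step 2 — from the minimal polynomial, the factor (x − 4)^2 tells us the largest block for λ = 4 has size 2.
Step 3 — with total size 3, 2 blocks, and largest block 2, the block sizes (in nonincreasing order) are [2, 1].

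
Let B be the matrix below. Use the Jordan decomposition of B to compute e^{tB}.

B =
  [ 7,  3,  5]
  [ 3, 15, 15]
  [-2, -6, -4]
e^{tB} =
  [t*exp(6*t) + exp(6*t), 3*t*exp(6*t), 5*t*exp(6*t)]
  [3*t*exp(6*t), 9*t*exp(6*t) + exp(6*t), 15*t*exp(6*t)]
  [-2*t*exp(6*t), -6*t*exp(6*t), -10*t*exp(6*t) + exp(6*t)]

Strategy: write B = P · J · P⁻¹ where J is a Jordan canonical form, so e^{tB} = P · e^{tJ} · P⁻¹, and e^{tJ} can be computed block-by-block.

B has Jordan form
J =
  [6, 1, 0]
  [0, 6, 0]
  [0, 0, 6]
(up to reordering of blocks).

Per-block formulas:
  For a 1×1 block at λ = 6: exp(t · [6]) = [e^(6t)].
  For a 2×2 Jordan block J_2(6): exp(t · J_2(6)) = e^(6t)·(I + t·N), where N is the 2×2 nilpotent shift.

After assembling e^{tJ} and conjugating by P, we get:

e^{tB} =
  [t*exp(6*t) + exp(6*t), 3*t*exp(6*t), 5*t*exp(6*t)]
  [3*t*exp(6*t), 9*t*exp(6*t) + exp(6*t), 15*t*exp(6*t)]
  [-2*t*exp(6*t), -6*t*exp(6*t), -10*t*exp(6*t) + exp(6*t)]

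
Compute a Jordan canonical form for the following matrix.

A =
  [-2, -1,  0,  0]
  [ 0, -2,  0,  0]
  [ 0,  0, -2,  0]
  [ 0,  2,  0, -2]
J_2(-2) ⊕ J_1(-2) ⊕ J_1(-2)

The characteristic polynomial is
  det(x·I − A) = x^4 + 8*x^3 + 24*x^2 + 32*x + 16 = (x + 2)^4

Eigenvalues and multiplicities (the geometric multiplicity of λ is n − rank(A − λI), which equals the number of Jordan blocks for λ):
  λ = -2: algebraic multiplicity = 4, geometric multiplicity = 3

Determining the block sizes for each eigenvalue:
  λ = -2: 3 blocks summing to 4 forces exactly one block of size 2 and the rest size 1 → block sizes [2, 1, 1]

Assembling the blocks gives a Jordan form
J =
  [-2,  1,  0,  0]
  [ 0, -2,  0,  0]
  [ 0,  0, -2,  0]
  [ 0,  0,  0, -2]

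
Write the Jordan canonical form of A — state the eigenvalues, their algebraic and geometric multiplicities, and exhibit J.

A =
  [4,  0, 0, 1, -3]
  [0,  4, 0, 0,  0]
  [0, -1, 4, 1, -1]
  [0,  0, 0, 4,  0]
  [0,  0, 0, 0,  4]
J_2(4) ⊕ J_2(4) ⊕ J_1(4)

The characteristic polynomial is
  det(x·I − A) = x^5 - 20*x^4 + 160*x^3 - 640*x^2 + 1280*x - 1024 = (x - 4)^5

Eigenvalues and multiplicities (the geometric multiplicity of λ is n − rank(A − λI), which equals the number of Jordan blocks for λ):
  λ = 4: algebraic multiplicity = 5, geometric multiplicity = 3

Determining the block sizes for each eigenvalue:
  λ = 4: with am = 5 and gm = 3, the partition is not yet determined (e.g. several partitions of 5 into 3 parts exist). Let N = A − (4)·I. Computing rank(N^1) = 2, rank(N^2) = 0; the number of blocks of size ≥ j is rank(N^{j−1}) − rank(N^j), giving [3, 2]. So we have 2 block(s) of size 2, 1 block(s) of size 1 → block sizes [2, 2, 1]

Assembling the blocks gives a Jordan form
J =
  [4, 1, 0, 0, 0]
  [0, 4, 0, 0, 0]
  [0, 0, 4, 1, 0]
  [0, 0, 0, 4, 0]
  [0, 0, 0, 0, 4]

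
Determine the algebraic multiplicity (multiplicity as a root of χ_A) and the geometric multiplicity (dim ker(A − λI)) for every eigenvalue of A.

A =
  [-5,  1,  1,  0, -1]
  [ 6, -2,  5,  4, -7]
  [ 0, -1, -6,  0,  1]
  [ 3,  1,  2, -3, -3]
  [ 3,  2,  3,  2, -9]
λ = -5: alg = 5, geom = 3

Step 1 — factor the characteristic polynomial to read off the algebraic multiplicities:
  χ_A(x) = (x + 5)^5

Step 2 — compute geometric multiplicities via the rank-nullity identity g(λ) = n − rank(A − λI):
  rank(A − (-5)·I) = 2, so dim ker(A − (-5)·I) = n − 2 = 3

Summary:
  λ = -5: algebraic multiplicity = 5, geometric multiplicity = 3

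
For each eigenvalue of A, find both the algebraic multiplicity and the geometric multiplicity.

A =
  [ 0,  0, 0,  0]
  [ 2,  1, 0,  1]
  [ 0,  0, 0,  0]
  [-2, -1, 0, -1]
λ = 0: alg = 4, geom = 3

Step 1 — factor the characteristic polynomial to read off the algebraic multiplicities:
  χ_A(x) = x^4

Step 2 — compute geometric multiplicities via the rank-nullity identity g(λ) = n − rank(A − λI):
  rank(A − (0)·I) = 1, so dim ker(A − (0)·I) = n − 1 = 3

Summary:
  λ = 0: algebraic multiplicity = 4, geometric multiplicity = 3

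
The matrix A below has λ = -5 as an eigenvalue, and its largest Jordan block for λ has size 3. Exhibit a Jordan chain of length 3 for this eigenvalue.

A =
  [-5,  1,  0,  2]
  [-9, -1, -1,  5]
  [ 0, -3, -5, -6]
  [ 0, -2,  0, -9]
A Jordan chain for λ = -5 of length 3:
v_1 = (-9, -36, 27, 18)ᵀ
v_2 = (0, -9, 0, 0)ᵀ
v_3 = (1, 0, 0, 0)ᵀ

Let N = A − (-5)·I. We want v_3 with N^3 v_3 = 0 but N^2 v_3 ≠ 0; then v_{j-1} := N · v_j for j = 3, …, 2.

Pick v_3 = (1, 0, 0, 0)ᵀ.
Then v_2 = N · v_3 = (0, -9, 0, 0)ᵀ.
Then v_1 = N · v_2 = (-9, -36, 27, 18)ᵀ.

Sanity check: (A − (-5)·I) v_1 = (0, 0, 0, 0)ᵀ = 0. ✓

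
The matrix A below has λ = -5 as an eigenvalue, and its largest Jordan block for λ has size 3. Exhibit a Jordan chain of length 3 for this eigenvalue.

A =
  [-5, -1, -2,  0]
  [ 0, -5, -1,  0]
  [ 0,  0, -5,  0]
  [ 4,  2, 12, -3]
A Jordan chain for λ = -5 of length 3:
v_1 = (-1, 0, 0, 2)ᵀ
v_2 = (2, 1, 0, -4)ᵀ
v_3 = (2, 0, -1, 0)ᵀ

Let N = A − (-5)·I. We want v_3 with N^3 v_3 = 0 but N^2 v_3 ≠ 0; then v_{j-1} := N · v_j for j = 3, …, 2.

Pick v_3 = (2, 0, -1, 0)ᵀ.
Then v_2 = N · v_3 = (2, 1, 0, -4)ᵀ.
Then v_1 = N · v_2 = (-1, 0, 0, 2)ᵀ.

Sanity check: (A − (-5)·I) v_1 = (0, 0, 0, 0)ᵀ = 0. ✓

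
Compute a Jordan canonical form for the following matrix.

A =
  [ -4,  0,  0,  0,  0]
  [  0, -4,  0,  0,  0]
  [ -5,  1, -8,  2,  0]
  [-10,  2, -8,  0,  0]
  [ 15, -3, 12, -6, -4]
J_2(-4) ⊕ J_1(-4) ⊕ J_1(-4) ⊕ J_1(-4)

The characteristic polynomial is
  det(x·I − A) = x^5 + 20*x^4 + 160*x^3 + 640*x^2 + 1280*x + 1024 = (x + 4)^5

Eigenvalues and multiplicities (the geometric multiplicity of λ is n − rank(A − λI), which equals the number of Jordan blocks for λ):
  λ = -4: algebraic multiplicity = 5, geometric multiplicity = 4

Determining the block sizes for each eigenvalue:
  λ = -4: 4 blocks summing to 5 forces exactly one block of size 2 and the rest size 1 → block sizes [2, 1, 1, 1]

Assembling the blocks gives a Jordan form
J =
  [-4,  1,  0,  0,  0]
  [ 0, -4,  0,  0,  0]
  [ 0,  0, -4,  0,  0]
  [ 0,  0,  0, -4,  0]
  [ 0,  0,  0,  0, -4]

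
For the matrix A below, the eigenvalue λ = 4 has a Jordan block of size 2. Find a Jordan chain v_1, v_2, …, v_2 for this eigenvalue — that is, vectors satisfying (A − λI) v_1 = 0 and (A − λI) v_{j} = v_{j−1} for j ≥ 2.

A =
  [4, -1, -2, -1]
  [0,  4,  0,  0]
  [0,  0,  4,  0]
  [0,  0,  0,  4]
A Jordan chain for λ = 4 of length 2:
v_1 = (-1, 0, 0, 0)ᵀ
v_2 = (0, 1, 0, 0)ᵀ

Let N = A − (4)·I. We want v_2 with N^2 v_2 = 0 but N^1 v_2 ≠ 0; then v_{j-1} := N · v_j for j = 2, …, 2.

Pick v_2 = (0, 1, 0, 0)ᵀ.
Then v_1 = N · v_2 = (-1, 0, 0, 0)ᵀ.

Sanity check: (A − (4)·I) v_1 = (0, 0, 0, 0)ᵀ = 0. ✓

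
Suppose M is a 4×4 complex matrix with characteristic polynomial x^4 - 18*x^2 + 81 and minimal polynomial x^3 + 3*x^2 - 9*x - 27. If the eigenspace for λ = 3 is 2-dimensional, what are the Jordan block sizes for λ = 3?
Block sizes for λ = 3: [1, 1]

Step 1 — from the characteristic polynomial, algebraic multiplicity of λ = 3 is 2. From dim ker(M − (3)·I) = 2, there are exactly 2 Jordan blocks for λ = 3.
Step 2 — from the minimal polynomial, the factor (x − 3) tells us the largest block for λ = 3 has size 1.
Step 3 — with total size 2, 2 blocks, and largest block 1, the block sizes (in nonincreasing order) are [1, 1].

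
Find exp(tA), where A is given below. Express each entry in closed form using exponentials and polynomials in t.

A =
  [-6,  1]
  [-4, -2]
e^{tA} =
  [-2*t*exp(-4*t) + exp(-4*t), t*exp(-4*t)]
  [-4*t*exp(-4*t), 2*t*exp(-4*t) + exp(-4*t)]

Strategy: write A = P · J · P⁻¹ where J is a Jordan canonical form, so e^{tA} = P · e^{tJ} · P⁻¹, and e^{tJ} can be computed block-by-block.

A has Jordan form
J =
  [-4,  1]
  [ 0, -4]
(up to reordering of blocks).

Per-block formulas:
  For a 2×2 Jordan block J_2(-4): exp(t · J_2(-4)) = e^(-4t)·(I + t·N), where N is the 2×2 nilpotent shift.

After assembling e^{tJ} and conjugating by P, we get:

e^{tA} =
  [-2*t*exp(-4*t) + exp(-4*t), t*exp(-4*t)]
  [-4*t*exp(-4*t), 2*t*exp(-4*t) + exp(-4*t)]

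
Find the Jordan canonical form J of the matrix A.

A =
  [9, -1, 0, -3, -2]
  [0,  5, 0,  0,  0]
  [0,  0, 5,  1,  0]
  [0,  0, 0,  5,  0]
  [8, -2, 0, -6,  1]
J_2(5) ⊕ J_2(5) ⊕ J_1(5)

The characteristic polynomial is
  det(x·I − A) = x^5 - 25*x^4 + 250*x^3 - 1250*x^2 + 3125*x - 3125 = (x - 5)^5

Eigenvalues and multiplicities (the geometric multiplicity of λ is n − rank(A − λI), which equals the number of Jordan blocks for λ):
  λ = 5: algebraic multiplicity = 5, geometric multiplicity = 3

Determining the block sizes for each eigenvalue:
  λ = 5: with am = 5 and gm = 3, the partition is not yet determined (e.g. several partitions of 5 into 3 parts exist). Let N = A − (5)·I. Computing rank(N^1) = 2, rank(N^2) = 0; the number of blocks of size ≥ j is rank(N^{j−1}) − rank(N^j), giving [3, 2]. So we have 2 block(s) of size 2, 1 block(s) of size 1 → block sizes [2, 2, 1]

Assembling the blocks gives a Jordan form
J =
  [5, 1, 0, 0, 0]
  [0, 5, 0, 0, 0]
  [0, 0, 5, 1, 0]
  [0, 0, 0, 5, 0]
  [0, 0, 0, 0, 5]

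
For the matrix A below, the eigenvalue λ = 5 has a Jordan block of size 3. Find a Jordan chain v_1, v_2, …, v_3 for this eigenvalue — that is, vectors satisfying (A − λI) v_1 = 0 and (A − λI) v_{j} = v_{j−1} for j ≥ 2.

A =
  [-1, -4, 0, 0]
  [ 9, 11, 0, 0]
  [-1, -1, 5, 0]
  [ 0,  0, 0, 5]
A Jordan chain for λ = 5 of length 3:
v_1 = (0, 0, -3, 0)ᵀ
v_2 = (-6, 9, -1, 0)ᵀ
v_3 = (1, 0, 0, 0)ᵀ

Let N = A − (5)·I. We want v_3 with N^3 v_3 = 0 but N^2 v_3 ≠ 0; then v_{j-1} := N · v_j for j = 3, …, 2.

Pick v_3 = (1, 0, 0, 0)ᵀ.
Then v_2 = N · v_3 = (-6, 9, -1, 0)ᵀ.
Then v_1 = N · v_2 = (0, 0, -3, 0)ᵀ.

Sanity check: (A − (5)·I) v_1 = (0, 0, 0, 0)ᵀ = 0. ✓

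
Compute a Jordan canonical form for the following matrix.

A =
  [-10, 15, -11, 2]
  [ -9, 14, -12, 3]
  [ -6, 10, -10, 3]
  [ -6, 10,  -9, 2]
J_2(-1) ⊕ J_2(-1)

The characteristic polynomial is
  det(x·I − A) = x^4 + 4*x^3 + 6*x^2 + 4*x + 1 = (x + 1)^4

Eigenvalues and multiplicities (the geometric multiplicity of λ is n − rank(A − λI), which equals the number of Jordan blocks for λ):
  λ = -1: algebraic multiplicity = 4, geometric multiplicity = 2

Determining the block sizes for each eigenvalue:
  λ = -1: with am = 4 and gm = 2, the partition is not yet determined (e.g. several partitions of 4 into 2 parts exist). Let N = A − (-1)·I. Computing rank(N^1) = 2, rank(N^2) = 0; the number of blocks of size ≥ j is rank(N^{j−1}) − rank(N^j), giving [2, 2]. So we have 2 block(s) of size 2 → block sizes [2, 2]

Assembling the blocks gives a Jordan form
J =
  [-1,  1,  0,  0]
  [ 0, -1,  0,  0]
  [ 0,  0, -1,  1]
  [ 0,  0,  0, -1]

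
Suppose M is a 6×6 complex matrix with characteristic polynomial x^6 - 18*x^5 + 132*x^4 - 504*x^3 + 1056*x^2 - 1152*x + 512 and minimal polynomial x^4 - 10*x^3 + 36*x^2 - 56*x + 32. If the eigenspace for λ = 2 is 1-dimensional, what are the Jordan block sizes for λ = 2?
Block sizes for λ = 2: [3]

Step 1 — from the characteristic polynomial, algebraic multiplicity of λ = 2 is 3. From dim ker(M − (2)·I) = 1, there are exactly 1 Jordan blocks for λ = 2.
Step 2 — from the minimal polynomial, the factor (x − 2)^3 tells us the largest block for λ = 2 has size 3.
Step 3 — with total size 3, 1 blocks, and largest block 3, the block sizes (in nonincreasing order) are [3].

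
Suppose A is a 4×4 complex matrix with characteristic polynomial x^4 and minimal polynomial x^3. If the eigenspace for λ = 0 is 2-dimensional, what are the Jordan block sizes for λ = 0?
Block sizes for λ = 0: [3, 1]

Step 1 — from the characteristic polynomial, algebraic multiplicity of λ = 0 is 4. From dim ker(A − (0)·I) = 2, there are exactly 2 Jordan blocks for λ = 0.
Step 2 — from the minimal polynomial, the factor (x − 0)^3 tells us the largest block for λ = 0 has size 3.
Step 3 — with total size 4, 2 blocks, and largest block 3, the block sizes (in nonincreasing order) are [3, 1].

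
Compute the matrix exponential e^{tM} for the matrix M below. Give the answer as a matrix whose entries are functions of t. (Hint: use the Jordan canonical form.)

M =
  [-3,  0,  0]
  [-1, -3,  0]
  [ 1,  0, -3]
e^{tM} =
  [exp(-3*t), 0, 0]
  [-t*exp(-3*t), exp(-3*t), 0]
  [t*exp(-3*t), 0, exp(-3*t)]

Strategy: write M = P · J · P⁻¹ where J is a Jordan canonical form, so e^{tM} = P · e^{tJ} · P⁻¹, and e^{tJ} can be computed block-by-block.

M has Jordan form
J =
  [-3,  1,  0]
  [ 0, -3,  0]
  [ 0,  0, -3]
(up to reordering of blocks).

Per-block formulas:
  For a 1×1 block at λ = -3: exp(t · [-3]) = [e^(-3t)].
  For a 2×2 Jordan block J_2(-3): exp(t · J_2(-3)) = e^(-3t)·(I + t·N), where N is the 2×2 nilpotent shift.

After assembling e^{tJ} and conjugating by P, we get:

e^{tM} =
  [exp(-3*t), 0, 0]
  [-t*exp(-3*t), exp(-3*t), 0]
  [t*exp(-3*t), 0, exp(-3*t)]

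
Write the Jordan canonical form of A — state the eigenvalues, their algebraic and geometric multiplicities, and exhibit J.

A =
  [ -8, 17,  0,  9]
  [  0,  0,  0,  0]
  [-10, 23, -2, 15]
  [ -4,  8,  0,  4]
J_2(-2) ⊕ J_1(-2) ⊕ J_1(0)

The characteristic polynomial is
  det(x·I − A) = x^4 + 6*x^3 + 12*x^2 + 8*x = x*(x + 2)^3

Eigenvalues and multiplicities (the geometric multiplicity of λ is n − rank(A − λI), which equals the number of Jordan blocks for λ):
  λ = -2: algebraic multiplicity = 3, geometric multiplicity = 2
  λ = 0: algebraic multiplicity = 1, geometric multiplicity = 1

Determining the block sizes for each eigenvalue:
  λ = -2: 2 blocks summing to 3 forces exactly one block of size 2 and the rest size 1 → block sizes [2, 1]
  λ = 0: one block (gm = 1), so the single block has size am = 1 → block sizes [1]

Assembling the blocks gives a Jordan form
J =
  [-2,  1,  0, 0]
  [ 0, -2,  0, 0]
  [ 0,  0, -2, 0]
  [ 0,  0,  0, 0]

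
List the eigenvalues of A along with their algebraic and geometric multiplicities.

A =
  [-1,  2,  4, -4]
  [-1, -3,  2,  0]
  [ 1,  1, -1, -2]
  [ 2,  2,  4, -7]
λ = -3: alg = 4, geom = 2

Step 1 — factor the characteristic polynomial to read off the algebraic multiplicities:
  χ_A(x) = (x + 3)^4

Step 2 — compute geometric multiplicities via the rank-nullity identity g(λ) = n − rank(A − λI):
  rank(A − (-3)·I) = 2, so dim ker(A − (-3)·I) = n − 2 = 2

Summary:
  λ = -3: algebraic multiplicity = 4, geometric multiplicity = 2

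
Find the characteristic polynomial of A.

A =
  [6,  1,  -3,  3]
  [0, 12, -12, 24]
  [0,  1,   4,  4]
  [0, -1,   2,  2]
x^4 - 24*x^3 + 216*x^2 - 864*x + 1296

Expanding det(x·I − A) (e.g. by cofactor expansion or by noting that A is similar to its Jordan form J, which has the same characteristic polynomial as A) gives
  χ_A(x) = x^4 - 24*x^3 + 216*x^2 - 864*x + 1296
which factors as (x - 6)^4. The eigenvalues (with algebraic multiplicities) are λ = 6 with multiplicity 4.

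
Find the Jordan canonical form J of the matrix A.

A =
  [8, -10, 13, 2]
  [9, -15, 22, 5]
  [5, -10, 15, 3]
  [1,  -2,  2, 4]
J_3(3) ⊕ J_1(3)

The characteristic polynomial is
  det(x·I − A) = x^4 - 12*x^3 + 54*x^2 - 108*x + 81 = (x - 3)^4

Eigenvalues and multiplicities (the geometric multiplicity of λ is n − rank(A − λI), which equals the number of Jordan blocks for λ):
  λ = 3: algebraic multiplicity = 4, geometric multiplicity = 2

Determining the block sizes for each eigenvalue:
  λ = 3: with am = 4 and gm = 2, the partition is not yet determined (e.g. several partitions of 4 into 2 parts exist). Let N = A − (3)·I. Computing rank(N^1) = 2, rank(N^2) = 1, rank(N^3) = 0; the number of blocks of size ≥ j is rank(N^{j−1}) − rank(N^j), giving [2, 1, 1]. So we have 1 block(s) of size 3, 1 block(s) of size 1 → block sizes [3, 1]

Assembling the blocks gives a Jordan form
J =
  [3, 1, 0, 0]
  [0, 3, 1, 0]
  [0, 0, 3, 0]
  [0, 0, 0, 3]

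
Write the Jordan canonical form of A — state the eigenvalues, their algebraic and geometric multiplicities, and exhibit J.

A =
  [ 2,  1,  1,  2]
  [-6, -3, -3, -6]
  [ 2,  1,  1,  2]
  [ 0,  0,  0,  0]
J_2(0) ⊕ J_1(0) ⊕ J_1(0)

The characteristic polynomial is
  det(x·I − A) = x^4

Eigenvalues and multiplicities (the geometric multiplicity of λ is n − rank(A − λI), which equals the number of Jordan blocks for λ):
  λ = 0: algebraic multiplicity = 4, geometric multiplicity = 3

Determining the block sizes for each eigenvalue:
  λ = 0: 3 blocks summing to 4 forces exactly one block of size 2 and the rest size 1 → block sizes [2, 1, 1]

Assembling the blocks gives a Jordan form
J =
  [0, 1, 0, 0]
  [0, 0, 0, 0]
  [0, 0, 0, 0]
  [0, 0, 0, 0]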